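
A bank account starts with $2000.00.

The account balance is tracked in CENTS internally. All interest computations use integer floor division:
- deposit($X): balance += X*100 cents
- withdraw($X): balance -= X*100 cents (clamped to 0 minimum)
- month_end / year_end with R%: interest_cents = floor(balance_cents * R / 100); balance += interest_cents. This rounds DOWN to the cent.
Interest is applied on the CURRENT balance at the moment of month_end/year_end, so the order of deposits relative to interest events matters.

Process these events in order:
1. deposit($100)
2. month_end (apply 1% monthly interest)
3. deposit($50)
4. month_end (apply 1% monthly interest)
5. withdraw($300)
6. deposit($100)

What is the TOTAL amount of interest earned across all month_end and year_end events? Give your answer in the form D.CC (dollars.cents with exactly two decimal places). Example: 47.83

Answer: 42.71

Derivation:
After 1 (deposit($100)): balance=$2100.00 total_interest=$0.00
After 2 (month_end (apply 1% monthly interest)): balance=$2121.00 total_interest=$21.00
After 3 (deposit($50)): balance=$2171.00 total_interest=$21.00
After 4 (month_end (apply 1% monthly interest)): balance=$2192.71 total_interest=$42.71
After 5 (withdraw($300)): balance=$1892.71 total_interest=$42.71
After 6 (deposit($100)): balance=$1992.71 total_interest=$42.71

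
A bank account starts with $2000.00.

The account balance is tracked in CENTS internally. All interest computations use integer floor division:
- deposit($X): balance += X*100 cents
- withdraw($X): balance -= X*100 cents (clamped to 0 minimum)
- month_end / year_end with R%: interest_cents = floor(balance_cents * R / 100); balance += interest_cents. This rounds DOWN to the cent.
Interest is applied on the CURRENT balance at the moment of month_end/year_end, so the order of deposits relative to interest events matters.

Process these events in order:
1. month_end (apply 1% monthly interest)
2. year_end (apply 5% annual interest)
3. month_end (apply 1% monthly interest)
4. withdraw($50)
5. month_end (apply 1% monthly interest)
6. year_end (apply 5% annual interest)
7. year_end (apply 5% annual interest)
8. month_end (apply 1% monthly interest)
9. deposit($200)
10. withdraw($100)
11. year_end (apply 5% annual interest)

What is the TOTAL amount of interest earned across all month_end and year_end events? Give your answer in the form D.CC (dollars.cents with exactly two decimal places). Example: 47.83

Answer: 525.65

Derivation:
After 1 (month_end (apply 1% monthly interest)): balance=$2020.00 total_interest=$20.00
After 2 (year_end (apply 5% annual interest)): balance=$2121.00 total_interest=$121.00
After 3 (month_end (apply 1% monthly interest)): balance=$2142.21 total_interest=$142.21
After 4 (withdraw($50)): balance=$2092.21 total_interest=$142.21
After 5 (month_end (apply 1% monthly interest)): balance=$2113.13 total_interest=$163.13
After 6 (year_end (apply 5% annual interest)): balance=$2218.78 total_interest=$268.78
After 7 (year_end (apply 5% annual interest)): balance=$2329.71 total_interest=$379.71
After 8 (month_end (apply 1% monthly interest)): balance=$2353.00 total_interest=$403.00
After 9 (deposit($200)): balance=$2553.00 total_interest=$403.00
After 10 (withdraw($100)): balance=$2453.00 total_interest=$403.00
After 11 (year_end (apply 5% annual interest)): balance=$2575.65 total_interest=$525.65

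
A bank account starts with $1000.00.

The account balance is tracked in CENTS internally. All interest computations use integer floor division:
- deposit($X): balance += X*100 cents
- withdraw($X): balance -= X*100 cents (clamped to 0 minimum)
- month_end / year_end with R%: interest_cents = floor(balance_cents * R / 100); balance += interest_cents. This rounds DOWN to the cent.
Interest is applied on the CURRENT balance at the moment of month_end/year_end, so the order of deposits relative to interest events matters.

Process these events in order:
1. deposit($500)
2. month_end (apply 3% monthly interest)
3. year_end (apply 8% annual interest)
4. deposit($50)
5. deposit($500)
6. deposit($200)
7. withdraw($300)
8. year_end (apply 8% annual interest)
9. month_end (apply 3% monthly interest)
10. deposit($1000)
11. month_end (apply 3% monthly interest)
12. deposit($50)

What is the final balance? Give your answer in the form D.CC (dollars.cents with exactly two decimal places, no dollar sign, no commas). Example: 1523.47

Answer: 3507.42

Derivation:
After 1 (deposit($500)): balance=$1500.00 total_interest=$0.00
After 2 (month_end (apply 3% monthly interest)): balance=$1545.00 total_interest=$45.00
After 3 (year_end (apply 8% annual interest)): balance=$1668.60 total_interest=$168.60
After 4 (deposit($50)): balance=$1718.60 total_interest=$168.60
After 5 (deposit($500)): balance=$2218.60 total_interest=$168.60
After 6 (deposit($200)): balance=$2418.60 total_interest=$168.60
After 7 (withdraw($300)): balance=$2118.60 total_interest=$168.60
After 8 (year_end (apply 8% annual interest)): balance=$2288.08 total_interest=$338.08
After 9 (month_end (apply 3% monthly interest)): balance=$2356.72 total_interest=$406.72
After 10 (deposit($1000)): balance=$3356.72 total_interest=$406.72
After 11 (month_end (apply 3% monthly interest)): balance=$3457.42 total_interest=$507.42
After 12 (deposit($50)): balance=$3507.42 total_interest=$507.42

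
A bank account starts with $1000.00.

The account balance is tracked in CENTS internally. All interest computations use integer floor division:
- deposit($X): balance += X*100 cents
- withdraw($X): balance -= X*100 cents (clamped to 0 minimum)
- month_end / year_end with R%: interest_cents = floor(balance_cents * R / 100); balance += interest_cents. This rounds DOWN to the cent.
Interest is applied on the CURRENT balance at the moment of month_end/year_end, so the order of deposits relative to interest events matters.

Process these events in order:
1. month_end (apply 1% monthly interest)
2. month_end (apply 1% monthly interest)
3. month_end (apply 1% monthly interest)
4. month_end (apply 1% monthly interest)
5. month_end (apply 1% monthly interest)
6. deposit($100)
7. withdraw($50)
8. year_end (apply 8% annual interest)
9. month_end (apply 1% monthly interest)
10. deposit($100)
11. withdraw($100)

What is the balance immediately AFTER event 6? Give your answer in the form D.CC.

After 1 (month_end (apply 1% monthly interest)): balance=$1010.00 total_interest=$10.00
After 2 (month_end (apply 1% monthly interest)): balance=$1020.10 total_interest=$20.10
After 3 (month_end (apply 1% monthly interest)): balance=$1030.30 total_interest=$30.30
After 4 (month_end (apply 1% monthly interest)): balance=$1040.60 total_interest=$40.60
After 5 (month_end (apply 1% monthly interest)): balance=$1051.00 total_interest=$51.00
After 6 (deposit($100)): balance=$1151.00 total_interest=$51.00

Answer: 1151.00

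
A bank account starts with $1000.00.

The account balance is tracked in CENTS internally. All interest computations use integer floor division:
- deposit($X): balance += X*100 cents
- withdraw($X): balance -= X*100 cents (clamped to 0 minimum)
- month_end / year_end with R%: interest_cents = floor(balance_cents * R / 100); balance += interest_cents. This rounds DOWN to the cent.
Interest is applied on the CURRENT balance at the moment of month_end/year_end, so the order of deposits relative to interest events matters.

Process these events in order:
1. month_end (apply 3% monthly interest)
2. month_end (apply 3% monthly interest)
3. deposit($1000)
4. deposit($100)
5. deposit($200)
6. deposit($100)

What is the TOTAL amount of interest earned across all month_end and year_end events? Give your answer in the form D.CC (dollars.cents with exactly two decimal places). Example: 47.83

After 1 (month_end (apply 3% monthly interest)): balance=$1030.00 total_interest=$30.00
After 2 (month_end (apply 3% monthly interest)): balance=$1060.90 total_interest=$60.90
After 3 (deposit($1000)): balance=$2060.90 total_interest=$60.90
After 4 (deposit($100)): balance=$2160.90 total_interest=$60.90
After 5 (deposit($200)): balance=$2360.90 total_interest=$60.90
After 6 (deposit($100)): balance=$2460.90 total_interest=$60.90

Answer: 60.90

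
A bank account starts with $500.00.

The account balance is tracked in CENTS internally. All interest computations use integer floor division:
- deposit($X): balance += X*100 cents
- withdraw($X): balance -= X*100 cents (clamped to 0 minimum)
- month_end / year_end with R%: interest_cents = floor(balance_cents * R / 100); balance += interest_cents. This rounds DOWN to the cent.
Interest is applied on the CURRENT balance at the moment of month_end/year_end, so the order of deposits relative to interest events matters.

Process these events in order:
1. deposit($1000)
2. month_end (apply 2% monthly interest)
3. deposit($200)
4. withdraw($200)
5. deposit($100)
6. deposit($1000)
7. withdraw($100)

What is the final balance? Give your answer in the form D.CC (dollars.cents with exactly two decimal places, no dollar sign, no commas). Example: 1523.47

Answer: 2530.00

Derivation:
After 1 (deposit($1000)): balance=$1500.00 total_interest=$0.00
After 2 (month_end (apply 2% monthly interest)): balance=$1530.00 total_interest=$30.00
After 3 (deposit($200)): balance=$1730.00 total_interest=$30.00
After 4 (withdraw($200)): balance=$1530.00 total_interest=$30.00
After 5 (deposit($100)): balance=$1630.00 total_interest=$30.00
After 6 (deposit($1000)): balance=$2630.00 total_interest=$30.00
After 7 (withdraw($100)): balance=$2530.00 total_interest=$30.00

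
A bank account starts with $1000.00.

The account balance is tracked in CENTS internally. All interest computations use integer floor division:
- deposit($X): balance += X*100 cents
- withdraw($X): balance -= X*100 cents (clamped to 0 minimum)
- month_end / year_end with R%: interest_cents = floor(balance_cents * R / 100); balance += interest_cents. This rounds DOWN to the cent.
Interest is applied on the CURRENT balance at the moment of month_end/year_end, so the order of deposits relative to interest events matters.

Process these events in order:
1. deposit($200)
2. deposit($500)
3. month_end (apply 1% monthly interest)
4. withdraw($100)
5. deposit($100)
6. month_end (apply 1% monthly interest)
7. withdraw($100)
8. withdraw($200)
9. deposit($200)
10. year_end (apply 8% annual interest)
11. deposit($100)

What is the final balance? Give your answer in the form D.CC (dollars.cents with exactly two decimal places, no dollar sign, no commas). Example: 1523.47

Answer: 1864.90

Derivation:
After 1 (deposit($200)): balance=$1200.00 total_interest=$0.00
After 2 (deposit($500)): balance=$1700.00 total_interest=$0.00
After 3 (month_end (apply 1% monthly interest)): balance=$1717.00 total_interest=$17.00
After 4 (withdraw($100)): balance=$1617.00 total_interest=$17.00
After 5 (deposit($100)): balance=$1717.00 total_interest=$17.00
After 6 (month_end (apply 1% monthly interest)): balance=$1734.17 total_interest=$34.17
After 7 (withdraw($100)): balance=$1634.17 total_interest=$34.17
After 8 (withdraw($200)): balance=$1434.17 total_interest=$34.17
After 9 (deposit($200)): balance=$1634.17 total_interest=$34.17
After 10 (year_end (apply 8% annual interest)): balance=$1764.90 total_interest=$164.90
After 11 (deposit($100)): balance=$1864.90 total_interest=$164.90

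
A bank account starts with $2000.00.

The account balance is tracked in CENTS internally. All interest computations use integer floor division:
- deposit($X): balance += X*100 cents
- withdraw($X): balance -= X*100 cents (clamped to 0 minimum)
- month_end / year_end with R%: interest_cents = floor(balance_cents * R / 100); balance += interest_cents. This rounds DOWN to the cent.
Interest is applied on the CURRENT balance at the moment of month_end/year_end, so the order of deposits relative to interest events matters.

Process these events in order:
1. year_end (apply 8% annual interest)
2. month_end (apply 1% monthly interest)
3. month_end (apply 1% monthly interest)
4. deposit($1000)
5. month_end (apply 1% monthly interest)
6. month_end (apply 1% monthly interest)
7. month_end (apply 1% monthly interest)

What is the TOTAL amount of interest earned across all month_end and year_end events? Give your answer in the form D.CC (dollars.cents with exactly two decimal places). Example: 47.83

Answer: 300.46

Derivation:
After 1 (year_end (apply 8% annual interest)): balance=$2160.00 total_interest=$160.00
After 2 (month_end (apply 1% monthly interest)): balance=$2181.60 total_interest=$181.60
After 3 (month_end (apply 1% monthly interest)): balance=$2203.41 total_interest=$203.41
After 4 (deposit($1000)): balance=$3203.41 total_interest=$203.41
After 5 (month_end (apply 1% monthly interest)): balance=$3235.44 total_interest=$235.44
After 6 (month_end (apply 1% monthly interest)): balance=$3267.79 total_interest=$267.79
After 7 (month_end (apply 1% monthly interest)): balance=$3300.46 total_interest=$300.46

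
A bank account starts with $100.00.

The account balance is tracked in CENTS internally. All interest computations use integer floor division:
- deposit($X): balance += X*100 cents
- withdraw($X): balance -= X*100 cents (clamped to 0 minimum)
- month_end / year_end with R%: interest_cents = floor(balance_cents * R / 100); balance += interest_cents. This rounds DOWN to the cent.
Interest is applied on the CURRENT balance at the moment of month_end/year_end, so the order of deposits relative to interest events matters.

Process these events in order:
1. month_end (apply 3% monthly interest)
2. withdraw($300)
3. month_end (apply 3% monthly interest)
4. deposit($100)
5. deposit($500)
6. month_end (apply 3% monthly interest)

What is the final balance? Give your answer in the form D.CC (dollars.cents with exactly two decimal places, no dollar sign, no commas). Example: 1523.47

Answer: 618.00

Derivation:
After 1 (month_end (apply 3% monthly interest)): balance=$103.00 total_interest=$3.00
After 2 (withdraw($300)): balance=$0.00 total_interest=$3.00
After 3 (month_end (apply 3% monthly interest)): balance=$0.00 total_interest=$3.00
After 4 (deposit($100)): balance=$100.00 total_interest=$3.00
After 5 (deposit($500)): balance=$600.00 total_interest=$3.00
After 6 (month_end (apply 3% monthly interest)): balance=$618.00 total_interest=$21.00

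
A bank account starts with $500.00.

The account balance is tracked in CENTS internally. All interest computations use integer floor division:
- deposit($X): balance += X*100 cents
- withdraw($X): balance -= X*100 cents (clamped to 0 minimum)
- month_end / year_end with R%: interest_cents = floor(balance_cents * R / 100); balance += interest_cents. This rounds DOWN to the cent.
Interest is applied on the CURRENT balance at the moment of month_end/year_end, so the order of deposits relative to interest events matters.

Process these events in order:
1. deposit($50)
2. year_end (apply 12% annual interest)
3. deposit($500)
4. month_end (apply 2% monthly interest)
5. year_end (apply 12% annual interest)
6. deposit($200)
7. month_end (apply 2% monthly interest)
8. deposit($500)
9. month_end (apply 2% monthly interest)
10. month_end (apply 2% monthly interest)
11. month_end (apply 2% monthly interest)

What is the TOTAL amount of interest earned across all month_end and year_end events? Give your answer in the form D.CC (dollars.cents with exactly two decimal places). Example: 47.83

After 1 (deposit($50)): balance=$550.00 total_interest=$0.00
After 2 (year_end (apply 12% annual interest)): balance=$616.00 total_interest=$66.00
After 3 (deposit($500)): balance=$1116.00 total_interest=$66.00
After 4 (month_end (apply 2% monthly interest)): balance=$1138.32 total_interest=$88.32
After 5 (year_end (apply 12% annual interest)): balance=$1274.91 total_interest=$224.91
After 6 (deposit($200)): balance=$1474.91 total_interest=$224.91
After 7 (month_end (apply 2% monthly interest)): balance=$1504.40 total_interest=$254.40
After 8 (deposit($500)): balance=$2004.40 total_interest=$254.40
After 9 (month_end (apply 2% monthly interest)): balance=$2044.48 total_interest=$294.48
After 10 (month_end (apply 2% monthly interest)): balance=$2085.36 total_interest=$335.36
After 11 (month_end (apply 2% monthly interest)): balance=$2127.06 total_interest=$377.06

Answer: 377.06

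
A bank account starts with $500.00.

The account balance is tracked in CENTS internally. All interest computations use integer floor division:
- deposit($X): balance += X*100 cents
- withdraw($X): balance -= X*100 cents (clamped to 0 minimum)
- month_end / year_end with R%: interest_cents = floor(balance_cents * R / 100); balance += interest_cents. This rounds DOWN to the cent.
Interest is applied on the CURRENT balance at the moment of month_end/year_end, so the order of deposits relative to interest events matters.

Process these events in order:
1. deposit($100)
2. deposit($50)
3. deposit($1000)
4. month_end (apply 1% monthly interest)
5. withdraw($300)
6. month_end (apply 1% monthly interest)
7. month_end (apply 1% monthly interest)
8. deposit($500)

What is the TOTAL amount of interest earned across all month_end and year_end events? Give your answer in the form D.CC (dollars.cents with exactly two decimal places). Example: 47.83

After 1 (deposit($100)): balance=$600.00 total_interest=$0.00
After 2 (deposit($50)): balance=$650.00 total_interest=$0.00
After 3 (deposit($1000)): balance=$1650.00 total_interest=$0.00
After 4 (month_end (apply 1% monthly interest)): balance=$1666.50 total_interest=$16.50
After 5 (withdraw($300)): balance=$1366.50 total_interest=$16.50
After 6 (month_end (apply 1% monthly interest)): balance=$1380.16 total_interest=$30.16
After 7 (month_end (apply 1% monthly interest)): balance=$1393.96 total_interest=$43.96
After 8 (deposit($500)): balance=$1893.96 total_interest=$43.96

Answer: 43.96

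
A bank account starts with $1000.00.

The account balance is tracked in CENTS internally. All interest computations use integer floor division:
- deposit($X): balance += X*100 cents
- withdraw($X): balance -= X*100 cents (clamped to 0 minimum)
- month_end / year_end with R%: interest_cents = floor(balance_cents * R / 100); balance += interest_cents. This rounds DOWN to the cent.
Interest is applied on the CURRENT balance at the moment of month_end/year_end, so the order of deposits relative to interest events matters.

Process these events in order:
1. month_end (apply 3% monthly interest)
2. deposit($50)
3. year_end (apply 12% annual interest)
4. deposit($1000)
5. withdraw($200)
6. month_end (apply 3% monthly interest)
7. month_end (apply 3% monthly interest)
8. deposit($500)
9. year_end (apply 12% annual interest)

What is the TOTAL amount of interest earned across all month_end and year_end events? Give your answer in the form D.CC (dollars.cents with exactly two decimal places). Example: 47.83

Answer: 597.80

Derivation:
After 1 (month_end (apply 3% monthly interest)): balance=$1030.00 total_interest=$30.00
After 2 (deposit($50)): balance=$1080.00 total_interest=$30.00
After 3 (year_end (apply 12% annual interest)): balance=$1209.60 total_interest=$159.60
After 4 (deposit($1000)): balance=$2209.60 total_interest=$159.60
After 5 (withdraw($200)): balance=$2009.60 total_interest=$159.60
After 6 (month_end (apply 3% monthly interest)): balance=$2069.88 total_interest=$219.88
After 7 (month_end (apply 3% monthly interest)): balance=$2131.97 total_interest=$281.97
After 8 (deposit($500)): balance=$2631.97 total_interest=$281.97
After 9 (year_end (apply 12% annual interest)): balance=$2947.80 total_interest=$597.80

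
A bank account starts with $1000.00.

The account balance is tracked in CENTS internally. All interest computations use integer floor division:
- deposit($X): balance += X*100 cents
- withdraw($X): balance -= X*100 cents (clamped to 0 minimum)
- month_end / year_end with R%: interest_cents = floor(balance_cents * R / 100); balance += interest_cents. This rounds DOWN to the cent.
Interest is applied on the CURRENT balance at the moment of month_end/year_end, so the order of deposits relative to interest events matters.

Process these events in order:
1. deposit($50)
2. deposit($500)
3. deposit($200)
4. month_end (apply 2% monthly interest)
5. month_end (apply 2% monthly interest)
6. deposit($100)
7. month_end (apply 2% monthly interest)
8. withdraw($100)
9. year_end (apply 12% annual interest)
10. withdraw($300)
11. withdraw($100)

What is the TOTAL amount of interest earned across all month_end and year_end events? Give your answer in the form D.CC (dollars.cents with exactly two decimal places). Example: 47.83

Answer: 332.20

Derivation:
After 1 (deposit($50)): balance=$1050.00 total_interest=$0.00
After 2 (deposit($500)): balance=$1550.00 total_interest=$0.00
After 3 (deposit($200)): balance=$1750.00 total_interest=$0.00
After 4 (month_end (apply 2% monthly interest)): balance=$1785.00 total_interest=$35.00
After 5 (month_end (apply 2% monthly interest)): balance=$1820.70 total_interest=$70.70
After 6 (deposit($100)): balance=$1920.70 total_interest=$70.70
After 7 (month_end (apply 2% monthly interest)): balance=$1959.11 total_interest=$109.11
After 8 (withdraw($100)): balance=$1859.11 total_interest=$109.11
After 9 (year_end (apply 12% annual interest)): balance=$2082.20 total_interest=$332.20
After 10 (withdraw($300)): balance=$1782.20 total_interest=$332.20
After 11 (withdraw($100)): balance=$1682.20 total_interest=$332.20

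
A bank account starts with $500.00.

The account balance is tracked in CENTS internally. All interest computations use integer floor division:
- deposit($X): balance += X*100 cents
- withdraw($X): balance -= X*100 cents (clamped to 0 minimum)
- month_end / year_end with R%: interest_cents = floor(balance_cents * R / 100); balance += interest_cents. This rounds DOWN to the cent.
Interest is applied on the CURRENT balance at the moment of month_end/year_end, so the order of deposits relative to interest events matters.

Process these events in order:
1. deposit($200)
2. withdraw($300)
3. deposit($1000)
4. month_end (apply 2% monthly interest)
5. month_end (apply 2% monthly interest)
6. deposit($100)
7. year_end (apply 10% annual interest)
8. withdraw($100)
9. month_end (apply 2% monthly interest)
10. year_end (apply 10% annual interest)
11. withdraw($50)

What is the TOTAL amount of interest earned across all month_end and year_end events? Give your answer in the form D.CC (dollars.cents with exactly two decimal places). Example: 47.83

Answer: 408.89

Derivation:
After 1 (deposit($200)): balance=$700.00 total_interest=$0.00
After 2 (withdraw($300)): balance=$400.00 total_interest=$0.00
After 3 (deposit($1000)): balance=$1400.00 total_interest=$0.00
After 4 (month_end (apply 2% monthly interest)): balance=$1428.00 total_interest=$28.00
After 5 (month_end (apply 2% monthly interest)): balance=$1456.56 total_interest=$56.56
After 6 (deposit($100)): balance=$1556.56 total_interest=$56.56
After 7 (year_end (apply 10% annual interest)): balance=$1712.21 total_interest=$212.21
After 8 (withdraw($100)): balance=$1612.21 total_interest=$212.21
After 9 (month_end (apply 2% monthly interest)): balance=$1644.45 total_interest=$244.45
After 10 (year_end (apply 10% annual interest)): balance=$1808.89 total_interest=$408.89
After 11 (withdraw($50)): balance=$1758.89 total_interest=$408.89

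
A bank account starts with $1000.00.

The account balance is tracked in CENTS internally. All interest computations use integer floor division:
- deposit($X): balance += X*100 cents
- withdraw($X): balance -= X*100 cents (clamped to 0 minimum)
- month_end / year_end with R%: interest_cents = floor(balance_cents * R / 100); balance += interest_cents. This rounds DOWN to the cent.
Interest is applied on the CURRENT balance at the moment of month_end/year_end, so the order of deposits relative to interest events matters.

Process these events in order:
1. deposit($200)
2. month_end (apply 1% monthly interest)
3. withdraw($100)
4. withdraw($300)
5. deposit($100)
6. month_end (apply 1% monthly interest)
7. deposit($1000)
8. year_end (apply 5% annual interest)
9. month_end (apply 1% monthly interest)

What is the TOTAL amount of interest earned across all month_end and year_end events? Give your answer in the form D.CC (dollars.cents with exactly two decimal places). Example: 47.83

Answer: 137.34

Derivation:
After 1 (deposit($200)): balance=$1200.00 total_interest=$0.00
After 2 (month_end (apply 1% monthly interest)): balance=$1212.00 total_interest=$12.00
After 3 (withdraw($100)): balance=$1112.00 total_interest=$12.00
After 4 (withdraw($300)): balance=$812.00 total_interest=$12.00
After 5 (deposit($100)): balance=$912.00 total_interest=$12.00
After 6 (month_end (apply 1% monthly interest)): balance=$921.12 total_interest=$21.12
After 7 (deposit($1000)): balance=$1921.12 total_interest=$21.12
After 8 (year_end (apply 5% annual interest)): balance=$2017.17 total_interest=$117.17
After 9 (month_end (apply 1% monthly interest)): balance=$2037.34 total_interest=$137.34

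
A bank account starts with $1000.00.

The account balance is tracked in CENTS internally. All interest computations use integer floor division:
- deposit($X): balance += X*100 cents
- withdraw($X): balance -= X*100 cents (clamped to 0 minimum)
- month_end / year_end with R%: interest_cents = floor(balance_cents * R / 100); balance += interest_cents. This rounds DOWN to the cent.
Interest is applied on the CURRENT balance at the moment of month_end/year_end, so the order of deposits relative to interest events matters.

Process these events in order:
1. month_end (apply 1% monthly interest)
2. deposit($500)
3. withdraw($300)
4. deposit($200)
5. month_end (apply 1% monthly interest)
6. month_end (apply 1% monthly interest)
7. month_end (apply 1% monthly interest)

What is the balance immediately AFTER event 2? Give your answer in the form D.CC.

After 1 (month_end (apply 1% monthly interest)): balance=$1010.00 total_interest=$10.00
After 2 (deposit($500)): balance=$1510.00 total_interest=$10.00

Answer: 1510.00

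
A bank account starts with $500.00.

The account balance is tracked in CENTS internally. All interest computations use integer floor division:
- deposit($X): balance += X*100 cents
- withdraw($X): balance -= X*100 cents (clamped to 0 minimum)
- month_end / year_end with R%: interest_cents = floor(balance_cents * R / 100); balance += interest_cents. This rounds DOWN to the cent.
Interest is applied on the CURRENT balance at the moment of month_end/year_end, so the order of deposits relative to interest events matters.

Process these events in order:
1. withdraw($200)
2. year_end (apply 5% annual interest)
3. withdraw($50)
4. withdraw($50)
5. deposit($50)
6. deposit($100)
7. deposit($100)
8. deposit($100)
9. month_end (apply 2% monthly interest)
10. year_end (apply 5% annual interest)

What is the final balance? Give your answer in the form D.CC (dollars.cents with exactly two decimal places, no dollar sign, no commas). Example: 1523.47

Answer: 605.11

Derivation:
After 1 (withdraw($200)): balance=$300.00 total_interest=$0.00
After 2 (year_end (apply 5% annual interest)): balance=$315.00 total_interest=$15.00
After 3 (withdraw($50)): balance=$265.00 total_interest=$15.00
After 4 (withdraw($50)): balance=$215.00 total_interest=$15.00
After 5 (deposit($50)): balance=$265.00 total_interest=$15.00
After 6 (deposit($100)): balance=$365.00 total_interest=$15.00
After 7 (deposit($100)): balance=$465.00 total_interest=$15.00
After 8 (deposit($100)): balance=$565.00 total_interest=$15.00
After 9 (month_end (apply 2% monthly interest)): balance=$576.30 total_interest=$26.30
After 10 (year_end (apply 5% annual interest)): balance=$605.11 total_interest=$55.11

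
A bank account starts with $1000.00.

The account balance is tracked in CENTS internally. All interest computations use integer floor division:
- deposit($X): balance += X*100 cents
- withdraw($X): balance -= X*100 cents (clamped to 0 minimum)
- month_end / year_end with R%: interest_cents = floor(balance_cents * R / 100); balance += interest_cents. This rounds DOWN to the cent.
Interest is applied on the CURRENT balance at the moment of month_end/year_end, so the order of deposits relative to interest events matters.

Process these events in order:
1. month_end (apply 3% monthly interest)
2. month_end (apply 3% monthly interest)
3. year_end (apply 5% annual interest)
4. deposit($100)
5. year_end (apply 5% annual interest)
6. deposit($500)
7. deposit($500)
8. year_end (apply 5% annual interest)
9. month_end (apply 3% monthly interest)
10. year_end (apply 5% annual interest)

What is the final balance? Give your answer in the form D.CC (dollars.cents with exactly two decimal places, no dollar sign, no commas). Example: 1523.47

Answer: 2583.01

Derivation:
After 1 (month_end (apply 3% monthly interest)): balance=$1030.00 total_interest=$30.00
After 2 (month_end (apply 3% monthly interest)): balance=$1060.90 total_interest=$60.90
After 3 (year_end (apply 5% annual interest)): balance=$1113.94 total_interest=$113.94
After 4 (deposit($100)): balance=$1213.94 total_interest=$113.94
After 5 (year_end (apply 5% annual interest)): balance=$1274.63 total_interest=$174.63
After 6 (deposit($500)): balance=$1774.63 total_interest=$174.63
After 7 (deposit($500)): balance=$2274.63 total_interest=$174.63
After 8 (year_end (apply 5% annual interest)): balance=$2388.36 total_interest=$288.36
After 9 (month_end (apply 3% monthly interest)): balance=$2460.01 total_interest=$360.01
After 10 (year_end (apply 5% annual interest)): balance=$2583.01 total_interest=$483.01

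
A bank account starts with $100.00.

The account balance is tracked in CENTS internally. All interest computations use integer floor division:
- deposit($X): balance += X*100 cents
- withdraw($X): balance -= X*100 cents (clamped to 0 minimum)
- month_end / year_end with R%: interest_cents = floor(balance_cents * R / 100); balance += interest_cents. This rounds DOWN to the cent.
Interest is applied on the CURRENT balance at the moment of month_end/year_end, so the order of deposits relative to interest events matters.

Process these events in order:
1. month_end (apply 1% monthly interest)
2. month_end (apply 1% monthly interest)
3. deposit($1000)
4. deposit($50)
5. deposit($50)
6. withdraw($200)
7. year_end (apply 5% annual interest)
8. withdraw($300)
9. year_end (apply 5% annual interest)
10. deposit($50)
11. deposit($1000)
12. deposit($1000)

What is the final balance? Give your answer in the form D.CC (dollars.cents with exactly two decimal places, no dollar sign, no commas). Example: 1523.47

Answer: 2839.71

Derivation:
After 1 (month_end (apply 1% monthly interest)): balance=$101.00 total_interest=$1.00
After 2 (month_end (apply 1% monthly interest)): balance=$102.01 total_interest=$2.01
After 3 (deposit($1000)): balance=$1102.01 total_interest=$2.01
After 4 (deposit($50)): balance=$1152.01 total_interest=$2.01
After 5 (deposit($50)): balance=$1202.01 total_interest=$2.01
After 6 (withdraw($200)): balance=$1002.01 total_interest=$2.01
After 7 (year_end (apply 5% annual interest)): balance=$1052.11 total_interest=$52.11
After 8 (withdraw($300)): balance=$752.11 total_interest=$52.11
After 9 (year_end (apply 5% annual interest)): balance=$789.71 total_interest=$89.71
After 10 (deposit($50)): balance=$839.71 total_interest=$89.71
After 11 (deposit($1000)): balance=$1839.71 total_interest=$89.71
After 12 (deposit($1000)): balance=$2839.71 total_interest=$89.71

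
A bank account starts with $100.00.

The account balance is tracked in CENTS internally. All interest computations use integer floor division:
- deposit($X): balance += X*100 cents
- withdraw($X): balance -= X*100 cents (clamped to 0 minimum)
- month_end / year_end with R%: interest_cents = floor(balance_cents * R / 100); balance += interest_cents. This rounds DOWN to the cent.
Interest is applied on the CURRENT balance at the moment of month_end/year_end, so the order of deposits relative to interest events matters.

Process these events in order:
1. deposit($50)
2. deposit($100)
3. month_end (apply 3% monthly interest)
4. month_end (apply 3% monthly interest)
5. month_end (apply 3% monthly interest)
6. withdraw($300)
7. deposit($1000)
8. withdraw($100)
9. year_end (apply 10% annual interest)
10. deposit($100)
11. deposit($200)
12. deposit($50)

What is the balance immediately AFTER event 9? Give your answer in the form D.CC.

Answer: 990.00

Derivation:
After 1 (deposit($50)): balance=$150.00 total_interest=$0.00
After 2 (deposit($100)): balance=$250.00 total_interest=$0.00
After 3 (month_end (apply 3% monthly interest)): balance=$257.50 total_interest=$7.50
After 4 (month_end (apply 3% monthly interest)): balance=$265.22 total_interest=$15.22
After 5 (month_end (apply 3% monthly interest)): balance=$273.17 total_interest=$23.17
After 6 (withdraw($300)): balance=$0.00 total_interest=$23.17
After 7 (deposit($1000)): balance=$1000.00 total_interest=$23.17
After 8 (withdraw($100)): balance=$900.00 total_interest=$23.17
After 9 (year_end (apply 10% annual interest)): balance=$990.00 total_interest=$113.17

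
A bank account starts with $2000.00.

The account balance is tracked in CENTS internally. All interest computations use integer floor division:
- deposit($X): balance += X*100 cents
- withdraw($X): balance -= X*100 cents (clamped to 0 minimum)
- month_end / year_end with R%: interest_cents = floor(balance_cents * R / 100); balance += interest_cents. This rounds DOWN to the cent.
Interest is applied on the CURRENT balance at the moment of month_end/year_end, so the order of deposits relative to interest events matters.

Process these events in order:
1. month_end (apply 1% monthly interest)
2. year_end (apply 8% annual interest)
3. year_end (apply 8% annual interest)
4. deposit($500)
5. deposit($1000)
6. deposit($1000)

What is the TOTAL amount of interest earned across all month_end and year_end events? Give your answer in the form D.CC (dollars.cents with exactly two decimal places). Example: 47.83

Answer: 356.12

Derivation:
After 1 (month_end (apply 1% monthly interest)): balance=$2020.00 total_interest=$20.00
After 2 (year_end (apply 8% annual interest)): balance=$2181.60 total_interest=$181.60
After 3 (year_end (apply 8% annual interest)): balance=$2356.12 total_interest=$356.12
After 4 (deposit($500)): balance=$2856.12 total_interest=$356.12
After 5 (deposit($1000)): balance=$3856.12 total_interest=$356.12
After 6 (deposit($1000)): balance=$4856.12 total_interest=$356.12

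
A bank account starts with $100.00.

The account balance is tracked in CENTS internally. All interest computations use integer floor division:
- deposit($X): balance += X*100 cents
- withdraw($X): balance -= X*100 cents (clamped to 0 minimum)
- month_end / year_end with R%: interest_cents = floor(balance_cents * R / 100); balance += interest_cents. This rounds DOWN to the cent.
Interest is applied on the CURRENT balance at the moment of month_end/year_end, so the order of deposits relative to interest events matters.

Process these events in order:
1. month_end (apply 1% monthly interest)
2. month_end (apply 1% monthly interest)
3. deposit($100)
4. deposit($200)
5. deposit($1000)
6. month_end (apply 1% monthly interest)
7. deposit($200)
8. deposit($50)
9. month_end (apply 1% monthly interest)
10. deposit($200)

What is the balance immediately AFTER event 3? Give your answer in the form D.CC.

Answer: 202.01

Derivation:
After 1 (month_end (apply 1% monthly interest)): balance=$101.00 total_interest=$1.00
After 2 (month_end (apply 1% monthly interest)): balance=$102.01 total_interest=$2.01
After 3 (deposit($100)): balance=$202.01 total_interest=$2.01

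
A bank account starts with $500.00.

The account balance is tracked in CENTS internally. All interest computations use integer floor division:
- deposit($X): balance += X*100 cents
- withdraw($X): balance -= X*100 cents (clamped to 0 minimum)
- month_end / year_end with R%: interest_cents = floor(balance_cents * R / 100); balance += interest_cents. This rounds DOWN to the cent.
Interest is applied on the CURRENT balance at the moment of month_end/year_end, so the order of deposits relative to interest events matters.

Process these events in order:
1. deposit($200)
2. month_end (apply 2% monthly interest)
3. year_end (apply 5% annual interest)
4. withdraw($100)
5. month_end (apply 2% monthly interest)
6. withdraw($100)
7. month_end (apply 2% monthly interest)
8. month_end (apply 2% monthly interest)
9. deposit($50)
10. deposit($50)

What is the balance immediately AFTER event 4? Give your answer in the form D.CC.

Answer: 649.70

Derivation:
After 1 (deposit($200)): balance=$700.00 total_interest=$0.00
After 2 (month_end (apply 2% monthly interest)): balance=$714.00 total_interest=$14.00
After 3 (year_end (apply 5% annual interest)): balance=$749.70 total_interest=$49.70
After 4 (withdraw($100)): balance=$649.70 total_interest=$49.70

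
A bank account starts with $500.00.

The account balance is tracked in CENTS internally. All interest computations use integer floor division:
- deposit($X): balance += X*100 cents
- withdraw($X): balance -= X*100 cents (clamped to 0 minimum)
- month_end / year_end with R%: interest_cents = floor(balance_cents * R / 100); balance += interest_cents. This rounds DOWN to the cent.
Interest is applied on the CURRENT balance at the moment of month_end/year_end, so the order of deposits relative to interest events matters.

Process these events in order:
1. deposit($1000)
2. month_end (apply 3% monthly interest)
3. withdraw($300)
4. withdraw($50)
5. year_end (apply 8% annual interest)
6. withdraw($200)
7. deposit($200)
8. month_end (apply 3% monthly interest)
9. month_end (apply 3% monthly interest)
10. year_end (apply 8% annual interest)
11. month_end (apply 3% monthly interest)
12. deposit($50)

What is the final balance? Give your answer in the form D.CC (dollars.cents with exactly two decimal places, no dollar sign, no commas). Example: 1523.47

Answer: 1573.07

Derivation:
After 1 (deposit($1000)): balance=$1500.00 total_interest=$0.00
After 2 (month_end (apply 3% monthly interest)): balance=$1545.00 total_interest=$45.00
After 3 (withdraw($300)): balance=$1245.00 total_interest=$45.00
After 4 (withdraw($50)): balance=$1195.00 total_interest=$45.00
After 5 (year_end (apply 8% annual interest)): balance=$1290.60 total_interest=$140.60
After 6 (withdraw($200)): balance=$1090.60 total_interest=$140.60
After 7 (deposit($200)): balance=$1290.60 total_interest=$140.60
After 8 (month_end (apply 3% monthly interest)): balance=$1329.31 total_interest=$179.31
After 9 (month_end (apply 3% monthly interest)): balance=$1369.18 total_interest=$219.18
After 10 (year_end (apply 8% annual interest)): balance=$1478.71 total_interest=$328.71
After 11 (month_end (apply 3% monthly interest)): balance=$1523.07 total_interest=$373.07
After 12 (deposit($50)): balance=$1573.07 total_interest=$373.07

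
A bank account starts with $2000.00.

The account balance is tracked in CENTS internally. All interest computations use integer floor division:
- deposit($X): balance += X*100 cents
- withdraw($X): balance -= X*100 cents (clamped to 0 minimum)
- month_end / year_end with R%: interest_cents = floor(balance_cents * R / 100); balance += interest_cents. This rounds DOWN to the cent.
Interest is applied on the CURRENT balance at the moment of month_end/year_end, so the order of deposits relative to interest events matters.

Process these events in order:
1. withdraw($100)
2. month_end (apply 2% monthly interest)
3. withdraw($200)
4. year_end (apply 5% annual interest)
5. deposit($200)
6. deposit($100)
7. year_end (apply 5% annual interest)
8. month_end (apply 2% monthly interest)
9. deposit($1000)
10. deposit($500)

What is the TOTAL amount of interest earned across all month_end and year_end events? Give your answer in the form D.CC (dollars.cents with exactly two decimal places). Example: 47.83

Answer: 275.76

Derivation:
After 1 (withdraw($100)): balance=$1900.00 total_interest=$0.00
After 2 (month_end (apply 2% monthly interest)): balance=$1938.00 total_interest=$38.00
After 3 (withdraw($200)): balance=$1738.00 total_interest=$38.00
After 4 (year_end (apply 5% annual interest)): balance=$1824.90 total_interest=$124.90
After 5 (deposit($200)): balance=$2024.90 total_interest=$124.90
After 6 (deposit($100)): balance=$2124.90 total_interest=$124.90
After 7 (year_end (apply 5% annual interest)): balance=$2231.14 total_interest=$231.14
After 8 (month_end (apply 2% monthly interest)): balance=$2275.76 total_interest=$275.76
After 9 (deposit($1000)): balance=$3275.76 total_interest=$275.76
After 10 (deposit($500)): balance=$3775.76 total_interest=$275.76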